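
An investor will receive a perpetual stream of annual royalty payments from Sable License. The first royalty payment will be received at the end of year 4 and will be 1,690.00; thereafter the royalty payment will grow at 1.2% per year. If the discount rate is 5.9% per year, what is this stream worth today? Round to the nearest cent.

30276.17

Value at end of year 3: C₁ / (r − g) = 1,690.00 / (0.059 − 0.012) = 35,957.4468
Discount to today: PV = 35,957.4468 / (1 + 0.059)^3 = 35,957.4468 / 1.187648 = 30,276.17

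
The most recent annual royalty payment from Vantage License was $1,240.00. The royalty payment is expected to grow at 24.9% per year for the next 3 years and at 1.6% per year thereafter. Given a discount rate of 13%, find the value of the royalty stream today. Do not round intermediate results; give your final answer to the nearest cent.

D_1 = 1548.76000
D_2 = 1934.40124
D_3 = 2416.06715
Terminal value at year 3: TV = D_3×(1+g_2)/(r−g_2) = 2454.72422/0.114 = 21532.66862
P_0 = D_1/(1+r)^1 + D_2/(1+r)^2 + D_3/(1+r)^3 + TV/(1+r)^3
    = 1370.58407 + 1514.91992 + 1674.45573 + 14923.21948 = 19483.17920

$19483.18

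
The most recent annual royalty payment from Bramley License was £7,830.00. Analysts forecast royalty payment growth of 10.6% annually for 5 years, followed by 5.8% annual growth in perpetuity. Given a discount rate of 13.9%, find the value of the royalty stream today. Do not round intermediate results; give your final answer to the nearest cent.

D_1 = 8659.98000
D_2 = 9577.93788
D_3 = 10593.19930
D_4 = 11716.07842
D_5 = 12957.98273
Terminal value at year 5: TV = D_5×(1+g_2)/(r−g_2) = 13709.54573/0.081 = 169253.65101
P_0 = D_1/(1+r)^1 + D_2/(1+r)^2 + D_3/(1+r)^3 + D_4/(1+r)^4 + D_5/(1+r)^5 + TV/(1+r)^5
    = 7603.14311 + 7382.85889 + 7168.95692 + 6961.25229 + 6759.56543 + 88291.60778 = 124167.38442

£124167.38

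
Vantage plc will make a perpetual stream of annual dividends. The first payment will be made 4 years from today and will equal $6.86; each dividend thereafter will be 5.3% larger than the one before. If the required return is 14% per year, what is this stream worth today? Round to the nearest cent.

Value at end of year 3: C₁ / (r − g) = $6.86 / (0.14 − 0.053) = $78.8506
Discount to today: PV = $78.8506 / (1 + 0.14)^3 = $78.8506 / 1.481544 = $53.22

$53.22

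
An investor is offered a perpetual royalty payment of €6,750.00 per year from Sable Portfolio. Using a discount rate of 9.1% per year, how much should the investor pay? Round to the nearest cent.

€74175.82

Level perpetuity: PV = C / r = €6,750.00 / 0.091 = €74,175.82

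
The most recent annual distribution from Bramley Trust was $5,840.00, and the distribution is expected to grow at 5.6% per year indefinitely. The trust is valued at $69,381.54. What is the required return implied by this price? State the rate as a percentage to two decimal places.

D₁ = $5,840.00 × 1.056 = $6,167.0400
P = D₁/(r − g) ⇒ r = D₁/P + g = $6,167.0400/$69,381.54 + 0.056 = 0.088886 + 0.056 = 0.144886

14.49%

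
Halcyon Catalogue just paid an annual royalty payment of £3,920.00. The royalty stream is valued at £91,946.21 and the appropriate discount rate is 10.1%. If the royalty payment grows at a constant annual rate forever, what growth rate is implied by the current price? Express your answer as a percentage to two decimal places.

5.60%

P = D₀(1+g)/(r−g) ⇒ P(r−g) = D₀(1+g) ⇒ g(P+D₀) = P·r − D₀
g = (P·r − D₀)/(P + D₀) = (£91,946.21×0.101 − £3,920.00) / (£91,946.21 + £3,920.00) = 0.055980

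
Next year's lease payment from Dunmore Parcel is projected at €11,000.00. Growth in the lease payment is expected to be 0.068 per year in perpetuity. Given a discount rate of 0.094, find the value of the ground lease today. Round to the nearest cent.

Growing perpetuity: P = D₁ / (r − g) = €11,000.0000 / (0.094 − 0.068) = €423,076.92

€423076.92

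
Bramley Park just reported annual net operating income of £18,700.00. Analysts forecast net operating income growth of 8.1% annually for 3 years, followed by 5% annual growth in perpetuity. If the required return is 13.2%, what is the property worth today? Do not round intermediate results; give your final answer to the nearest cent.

£259718.60

D_1 = 20214.70000
D_2 = 21852.09070
D_3 = 23622.11005
Terminal value at year 3: TV = D_3×(1+g_2)/(r−g_2) = 24803.21555/0.082 = 302478.23840
P_0 = D_1/(1+r)^1 + D_2/(1+r)^2 + D_3/(1+r)^3 + TV/(1+r)^3
    = 17857.50883 + 17052.97443 + 16284.68671 + 208523.42736 = 259718.59733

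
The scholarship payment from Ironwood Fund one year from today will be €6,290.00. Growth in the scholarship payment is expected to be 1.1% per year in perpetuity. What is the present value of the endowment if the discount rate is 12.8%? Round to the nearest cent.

Growing perpetuity: P = D₁ / (r − g) = €6,290.0000 / (0.128 − 0.011) = €53,760.68

€53760.68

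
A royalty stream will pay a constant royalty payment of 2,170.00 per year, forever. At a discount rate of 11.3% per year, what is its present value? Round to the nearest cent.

19203.54

Level perpetuity: PV = C / r = 2,170.00 / 0.113 = 19,203.54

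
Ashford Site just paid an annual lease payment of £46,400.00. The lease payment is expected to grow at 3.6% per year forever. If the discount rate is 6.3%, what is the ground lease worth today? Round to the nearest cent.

D₁ = D₀ × (1 + g) = £46,400.00 × 1.036 = £48,070.4000
Growing perpetuity: P = D₁ / (r − g) = £48,070.4000 / (0.063 − 0.036) = £1,780,385.19

£1780385.19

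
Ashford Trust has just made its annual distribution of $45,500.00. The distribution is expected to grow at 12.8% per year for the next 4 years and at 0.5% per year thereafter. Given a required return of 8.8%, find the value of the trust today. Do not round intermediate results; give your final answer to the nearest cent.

$835886.24

D_1 = 51324.00000
D_2 = 57893.47200
D_3 = 65303.83642
D_4 = 73662.72748
Terminal value at year 4: TV = D_4×(1+g_2)/(r−g_2) = 74031.04111/0.083 = 891940.25439
P_0 = D_1/(1+r)^1 + D_2/(1+r)^2 + D_3/(1+r)^3 + D_4/(1+r)^4 + TV/(1+r)^4
    = 47172.79412 + 48907.08802 + 50705.14273 + 52569.30238 + 636531.91442 = 835886.24166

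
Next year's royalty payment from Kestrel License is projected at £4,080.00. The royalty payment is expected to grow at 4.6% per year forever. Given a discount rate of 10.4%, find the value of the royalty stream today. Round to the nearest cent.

£70344.83

Growing perpetuity: P = D₁ / (r − g) = £4,080.0000 / (0.104 − 0.046) = £70,344.83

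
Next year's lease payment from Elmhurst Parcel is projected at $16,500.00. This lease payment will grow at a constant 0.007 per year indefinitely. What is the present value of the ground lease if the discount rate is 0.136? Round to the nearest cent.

$127906.98

Growing perpetuity: P = D₁ / (r − g) = $16,500.0000 / (0.136 − 0.007) = $127,906.98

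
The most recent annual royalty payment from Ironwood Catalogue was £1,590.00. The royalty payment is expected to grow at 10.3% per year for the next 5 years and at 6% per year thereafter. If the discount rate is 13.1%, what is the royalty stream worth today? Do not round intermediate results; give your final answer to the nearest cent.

D_1 = 1753.77000
D_2 = 1934.40831
D_3 = 2133.65237
D_4 = 2353.41856
D_5 = 2595.82067
Terminal value at year 5: TV = D_5×(1+g_2)/(r−g_2) = 2751.56991/0.071 = 38754.50580
P_0 = D_1/(1+r)^1 + D_2/(1+r)^2 + D_3/(1+r)^3 + D_4/(1+r)^4 + D_5/(1+r)^5 + TV/(1+r)^5
    = 1550.63660 + 1512.24772 + 1474.80923 + 1438.29760 + 1402.68987 + 20941.56714 = 28320.24816

£28320.25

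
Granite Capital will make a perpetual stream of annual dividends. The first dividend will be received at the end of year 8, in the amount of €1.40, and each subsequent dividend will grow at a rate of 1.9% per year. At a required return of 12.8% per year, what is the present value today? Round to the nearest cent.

Value at end of year 7: C₁ / (r − g) = €1.40 / (0.128 − 0.019) = €12.8440
Discount to today: PV = €12.8440 / (1 + 0.128)^7 = €12.8440 / 2.323612 = €5.53

€5.53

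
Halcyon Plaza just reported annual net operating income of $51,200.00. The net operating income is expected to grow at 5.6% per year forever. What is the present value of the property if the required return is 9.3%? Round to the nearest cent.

D₁ = D₀ × (1 + g) = $51,200.00 × 1.056 = $54,067.2000
Growing perpetuity: P = D₁ / (r − g) = $54,067.2000 / (0.093 − 0.056) = $1,461,275.68

$1461275.68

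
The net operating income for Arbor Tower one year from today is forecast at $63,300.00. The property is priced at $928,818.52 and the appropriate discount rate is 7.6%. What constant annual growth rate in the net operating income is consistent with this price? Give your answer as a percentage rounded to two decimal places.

P = D₁/(r−g) ⇒ g = r − D₁/P = 0.076 − $63,300.00/$928,818.52 = 0.007849

0.78%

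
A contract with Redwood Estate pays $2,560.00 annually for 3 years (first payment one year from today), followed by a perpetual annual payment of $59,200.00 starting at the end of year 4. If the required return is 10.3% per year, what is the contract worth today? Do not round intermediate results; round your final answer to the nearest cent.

$434642.60

PV of 3-year annuity: $2,560.00 × [1 − (1+0.103)^−3] / 0.103 = 6332.86691
Perpetuity value at year 3: $59,200.00 / 0.103 = 574757.28155
PV of perpetuity: 574757.28155 / (1+0.103)^3 = 428309.73417
Total PV = 6332.86691 + 428309.73417 = 434642.60109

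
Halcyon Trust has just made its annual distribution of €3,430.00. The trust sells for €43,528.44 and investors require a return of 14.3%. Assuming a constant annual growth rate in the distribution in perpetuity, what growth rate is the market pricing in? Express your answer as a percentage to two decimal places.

5.95%

P = D₀(1+g)/(r−g) ⇒ P(r−g) = D₀(1+g) ⇒ g(P+D₀) = P·r − D₀
g = (P·r − D₀)/(P + D₀) = (€43,528.44×0.143 − €3,430.00) / (€43,528.44 + €3,430.00) = 0.059511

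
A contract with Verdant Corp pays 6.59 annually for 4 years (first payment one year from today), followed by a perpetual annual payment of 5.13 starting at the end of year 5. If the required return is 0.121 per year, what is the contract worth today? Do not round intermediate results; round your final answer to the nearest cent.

PV of 4-year annuity: 6.59 × [1 − (1+0.121)^−4] / 0.121 = 19.97405
Perpetuity value at year 4: 5.13 / 0.121 = 42.39669
PV of perpetuity: 42.39669 / (1+0.121)^4 = 26.84785
Total PV = 19.97405 + 26.84785 = 46.82190

46.82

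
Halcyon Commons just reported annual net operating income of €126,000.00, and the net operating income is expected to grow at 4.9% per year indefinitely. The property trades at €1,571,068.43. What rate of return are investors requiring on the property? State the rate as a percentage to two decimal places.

D₁ = €126,000.00 × 1.049 = €132,174.0000
P = D₁/(r − g) ⇒ r = D₁/P + g = €132,174.0000/€1,571,068.43 + 0.049 = 0.084130 + 0.049 = 0.133130

13.31%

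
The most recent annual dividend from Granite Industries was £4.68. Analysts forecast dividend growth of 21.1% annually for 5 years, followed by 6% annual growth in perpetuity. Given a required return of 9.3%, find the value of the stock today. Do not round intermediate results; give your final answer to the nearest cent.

D_1 = 5.66748
D_2 = 6.86332
D_3 = 8.31148
D_4 = 10.06520
D_5 = 12.18896
Terminal value at year 5: TV = D_5×(1+g_2)/(r−g_2) = 12.92030/0.033 = 391.52409
P_0 = D_1/(1+r)^1 + D_2/(1+r)^2 + D_3/(1+r)^3 + D_4/(1+r)^4 + D_5/(1+r)^5 + TV/(1+r)^5
    = 5.18525 + 5.74505 + 6.36528 + 7.05248 + 7.81386 + 250.99073 = 283.15266

£283.15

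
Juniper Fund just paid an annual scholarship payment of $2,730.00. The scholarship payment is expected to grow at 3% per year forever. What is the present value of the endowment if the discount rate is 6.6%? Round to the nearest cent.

$78108.33

D₁ = D₀ × (1 + g) = $2,730.00 × 1.03 = $2,811.9000
Growing perpetuity: P = D₁ / (r − g) = $2,811.9000 / (0.066 − 0.03) = $78,108.33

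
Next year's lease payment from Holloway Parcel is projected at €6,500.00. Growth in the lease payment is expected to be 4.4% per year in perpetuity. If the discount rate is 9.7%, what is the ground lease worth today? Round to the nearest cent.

Growing perpetuity: P = D₁ / (r − g) = €6,500.0000 / (0.097 − 0.044) = €122,641.51

€122641.51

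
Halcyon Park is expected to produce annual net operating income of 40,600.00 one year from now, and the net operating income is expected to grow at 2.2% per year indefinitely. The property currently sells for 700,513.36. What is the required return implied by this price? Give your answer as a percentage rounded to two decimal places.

P = D₁/(r − g) ⇒ r = D₁/P + g = 40,600.0000/700,513.36 + 0.022 = 0.057957 + 0.022 = 0.079957

8.00%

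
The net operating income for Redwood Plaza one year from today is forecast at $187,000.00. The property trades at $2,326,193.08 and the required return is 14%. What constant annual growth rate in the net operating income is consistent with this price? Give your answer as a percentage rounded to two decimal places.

5.96%

P = D₁/(r−g) ⇒ g = r − D₁/P = 0.14 − $187,000.00/$2,326,193.08 = 0.059611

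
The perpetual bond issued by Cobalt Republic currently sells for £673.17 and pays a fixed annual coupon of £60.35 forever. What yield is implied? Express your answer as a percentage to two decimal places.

P = C/r ⇒ r = C/P = £60.35/£673.17 = 0.089650

8.97%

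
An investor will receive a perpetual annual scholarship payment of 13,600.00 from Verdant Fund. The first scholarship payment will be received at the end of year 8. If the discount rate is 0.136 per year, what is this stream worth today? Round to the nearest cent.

Value at end of year 7: C / r = 13,600.00 / 0.136 = 100,000.0000
Discount to today: PV = 100,000.0000 / (1 + 0.136)^7 = 100,000.0000 / 2.441453 = 40,959.22

40959.22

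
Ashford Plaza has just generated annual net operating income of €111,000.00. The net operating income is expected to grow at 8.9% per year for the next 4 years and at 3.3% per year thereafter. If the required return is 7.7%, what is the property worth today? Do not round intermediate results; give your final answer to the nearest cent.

€3180582.95

D_1 = 120879.00000
D_2 = 131637.23100
D_3 = 143352.94456
D_4 = 156111.35662
Terminal value at year 4: TV = D_4×(1+g_2)/(r−g_2) = 161263.03139/0.044 = 3665068.89530
P_0 = D_1/(1+r)^1 + D_2/(1+r)^2 + D_3/(1+r)^3 + D_4/(1+r)^4 + TV/(1+r)^4
    = 112236.76880 + 113487.31776 + 114751.80041 + 116030.37200 + 2724076.68808 = 3180582.94705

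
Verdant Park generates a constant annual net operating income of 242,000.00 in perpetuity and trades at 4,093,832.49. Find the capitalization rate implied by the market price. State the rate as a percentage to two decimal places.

P = C/r ⇒ r = C/P = 242,000.00/4,093,832.49 = 0.059113

5.91%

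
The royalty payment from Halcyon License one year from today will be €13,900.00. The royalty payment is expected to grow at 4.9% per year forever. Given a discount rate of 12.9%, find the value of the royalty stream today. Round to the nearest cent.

€173750.00

Growing perpetuity: P = D₁ / (r − g) = €13,900.0000 / (0.129 − 0.049) = €173,750.00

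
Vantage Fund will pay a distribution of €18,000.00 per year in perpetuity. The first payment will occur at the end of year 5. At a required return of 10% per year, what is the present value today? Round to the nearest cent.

€122942.42

Value at end of year 4: C / r = €18,000.00 / 0.1 = €180,000.0000
Discount to today: PV = €180,000.0000 / (1 + 0.1)^4 = €180,000.0000 / 1.464100 = €122,942.42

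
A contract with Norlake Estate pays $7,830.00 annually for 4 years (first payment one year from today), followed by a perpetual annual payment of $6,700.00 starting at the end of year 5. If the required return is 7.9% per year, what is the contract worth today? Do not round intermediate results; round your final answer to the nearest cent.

PV of 4-year annuity: $7,830.00 × [1 − (1+0.079)^−4] / 0.079 = 25991.78422
Perpetuity value at year 4: $6,700.00 / 0.079 = 84810.12658
PV of perpetuity: 84810.12658 / (1+0.079)^4 = 62569.39168
Total PV = 25991.78422 + 62569.39168 = 88561.17590

$88561.18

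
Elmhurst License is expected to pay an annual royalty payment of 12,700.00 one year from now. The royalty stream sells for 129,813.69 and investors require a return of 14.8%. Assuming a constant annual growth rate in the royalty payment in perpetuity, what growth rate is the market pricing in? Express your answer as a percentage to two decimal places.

P = D₁/(r−g) ⇒ g = r − D₁/P = 0.148 − 12,700.00/129,813.69 = 0.050167

5.02%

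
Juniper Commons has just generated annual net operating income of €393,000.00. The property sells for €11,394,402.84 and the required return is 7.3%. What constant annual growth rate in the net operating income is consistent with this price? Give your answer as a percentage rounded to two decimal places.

P = D₀(1+g)/(r−g) ⇒ P(r−g) = D₀(1+g) ⇒ g(P+D₀) = P·r − D₀
g = (P·r − D₀)/(P + D₀) = (€11,394,402.84×0.073 − €393,000.00) / (€11,394,402.84 + €393,000.00) = 0.037225

3.72%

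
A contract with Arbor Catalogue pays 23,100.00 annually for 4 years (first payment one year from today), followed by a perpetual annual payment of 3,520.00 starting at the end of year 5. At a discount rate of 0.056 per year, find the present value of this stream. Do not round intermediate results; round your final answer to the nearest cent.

PV of 4-year annuity: 23,100.00 × [1 − (1+0.056)^−4] / 0.056 = 80782.57909
Perpetuity value at year 4: 3,520.00 / 0.056 = 62857.14286
PV of perpetuity: 62857.14286 / (1+0.056)^4 = 50547.41652
Total PV = 80782.57909 + 50547.41652 = 131329.99561

131330.00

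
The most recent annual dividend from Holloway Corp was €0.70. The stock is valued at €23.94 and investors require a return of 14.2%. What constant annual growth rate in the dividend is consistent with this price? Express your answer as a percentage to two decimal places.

10.96%

P = D₀(1+g)/(r−g) ⇒ P(r−g) = D₀(1+g) ⇒ g(P+D₀) = P·r − D₀
g = (P·r − D₀)/(P + D₀) = (€23.94×0.142 − €0.70) / (€23.94 + €0.70) = 0.109557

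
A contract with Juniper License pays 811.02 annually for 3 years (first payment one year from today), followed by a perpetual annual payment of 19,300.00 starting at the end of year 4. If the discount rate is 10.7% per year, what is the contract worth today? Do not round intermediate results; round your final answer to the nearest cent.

134955.25

PV of 3-year annuity: 811.02 × [1 − (1+0.107)^−3] / 0.107 = 1992.28843
Perpetuity value at year 3: 19,300.00 / 0.107 = 180373.83178
PV of perpetuity: 180373.83178 / (1+0.107)^3 = 132962.95815
Total PV = 1992.28843 + 132962.95815 = 134955.24658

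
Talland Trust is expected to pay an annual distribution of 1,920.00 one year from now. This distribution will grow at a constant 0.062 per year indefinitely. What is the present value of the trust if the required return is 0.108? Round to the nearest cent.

Growing perpetuity: P = D₁ / (r − g) = 1,920.0000 / (0.108 − 0.062) = 41,739.13

41739.13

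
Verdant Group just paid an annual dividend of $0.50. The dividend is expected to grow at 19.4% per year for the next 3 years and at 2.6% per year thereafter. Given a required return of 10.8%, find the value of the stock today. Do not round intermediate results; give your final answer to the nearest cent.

$9.57

D_1 = 0.59700
D_2 = 0.71282
D_3 = 0.85110
Terminal value at year 3: TV = D_3×(1+g_2)/(r−g_2) = 0.87323/0.082 = 10.64919
P_0 = D_1/(1+r)^1 + D_2/(1+r)^2 + D_3/(1+r)^3 + TV/(1+r)^3
    = 0.53881 + 0.58063 + 0.62570 + 7.82884 = 9.57397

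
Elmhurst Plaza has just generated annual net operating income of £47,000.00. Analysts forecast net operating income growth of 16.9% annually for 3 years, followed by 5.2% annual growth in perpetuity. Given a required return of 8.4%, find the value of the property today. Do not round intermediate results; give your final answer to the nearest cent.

D_1 = 54943.00000
D_2 = 64228.36700
D_3 = 75082.96102
Terminal value at year 3: TV = D_3×(1+g_2)/(r−g_2) = 78987.27500/0.032 = 2468352.34363
P_0 = D_1/(1+r)^1 + D_2/(1+r)^2 + D_3/(1+r)^3 + TV/(1+r)^3
    = 50685.42435 + 54659.83494 + 58945.89210 + 1937846.20289 = 2102137.35428

£2102137.35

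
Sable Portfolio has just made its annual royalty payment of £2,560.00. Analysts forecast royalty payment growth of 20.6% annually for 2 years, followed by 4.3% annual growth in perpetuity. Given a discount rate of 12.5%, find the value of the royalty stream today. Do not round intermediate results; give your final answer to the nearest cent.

D_1 = 3087.36000
D_2 = 3723.35616
Terminal value at year 2: TV = D_2×(1+g_2)/(r−g_2) = 3883.46047/0.082 = 47359.27408
P_0 = D_1/(1+r)^1 + D_2/(1+r)^2 + TV/(1+r)^2
    = 2744.32000 + 2941.91104 + 37419.67335 = 43105.90439

£43105.90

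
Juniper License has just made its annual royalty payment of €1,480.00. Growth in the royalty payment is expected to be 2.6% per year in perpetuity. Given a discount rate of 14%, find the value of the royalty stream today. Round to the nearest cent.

D₁ = D₀ × (1 + g) = €1,480.00 × 1.026 = €1,518.4800
Growing perpetuity: P = D₁ / (r − g) = €1,518.4800 / (0.14 − 0.026) = €13,320.00

€13320.00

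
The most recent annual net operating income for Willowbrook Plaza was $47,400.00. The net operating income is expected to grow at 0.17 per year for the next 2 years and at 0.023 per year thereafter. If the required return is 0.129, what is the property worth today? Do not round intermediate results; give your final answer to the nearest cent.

$591309.79

D_1 = 55458.00000
D_2 = 64885.86000
Terminal value at year 2: TV = D_2×(1+g_2)/(r−g_2) = 66378.23478/0.106 = 626209.76208
P_0 = D_1/(1+r)^1 + D_2/(1+r)^2 + TV/(1+r)^2
    = 49121.34632 + 50905.20390 + 491283.24138 = 591309.79160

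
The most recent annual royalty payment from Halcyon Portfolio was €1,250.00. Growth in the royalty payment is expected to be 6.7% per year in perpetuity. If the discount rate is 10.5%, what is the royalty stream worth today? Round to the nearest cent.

D₁ = D₀ × (1 + g) = €1,250.00 × 1.067 = €1,333.7500
Growing perpetuity: P = D₁ / (r − g) = €1,333.7500 / (0.105 − 0.067) = €35,098.68

€35098.68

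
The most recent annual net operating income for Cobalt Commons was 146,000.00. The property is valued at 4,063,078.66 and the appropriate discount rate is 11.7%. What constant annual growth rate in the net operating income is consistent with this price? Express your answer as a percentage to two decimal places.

7.83%

P = D₀(1+g)/(r−g) ⇒ P(r−g) = D₀(1+g) ⇒ g(P+D₀) = P·r − D₀
g = (P·r − D₀)/(P + D₀) = (4,063,078.66×0.117 − 146,000.00) / (4,063,078.66 + 146,000.00) = 0.078255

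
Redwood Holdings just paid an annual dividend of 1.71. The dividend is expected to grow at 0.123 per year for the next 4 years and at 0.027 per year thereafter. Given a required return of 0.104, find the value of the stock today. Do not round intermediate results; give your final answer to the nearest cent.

31.56

D_1 = 1.92033
D_2 = 2.15653
D_3 = 2.42178
D_4 = 2.71966
Terminal value at year 4: TV = D_4×(1+g_2)/(r−g_2) = 2.79309/0.077 = 36.27395
P_0 = D_1/(1+r)^1 + D_2/(1+r)^2 + D_3/(1+r)^3 + D_4/(1+r)^4 + TV/(1+r)^4
    = 1.73943 + 1.76937 + 1.79982 + 1.83079 + 24.41848 = 31.55788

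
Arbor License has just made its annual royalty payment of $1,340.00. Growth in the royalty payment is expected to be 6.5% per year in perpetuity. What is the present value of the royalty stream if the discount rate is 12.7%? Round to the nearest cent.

D₁ = D₀ × (1 + g) = $1,340.00 × 1.065 = $1,427.1000
Growing perpetuity: P = D₁ / (r − g) = $1,427.1000 / (0.127 − 0.065) = $23,017.74

$23017.74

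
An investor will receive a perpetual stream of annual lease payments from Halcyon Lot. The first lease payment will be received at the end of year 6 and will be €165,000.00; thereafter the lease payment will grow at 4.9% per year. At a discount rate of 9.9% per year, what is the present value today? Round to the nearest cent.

Value at end of year 5: C₁ / (r − g) = €165,000.00 / (0.099 − 0.049) = €3,300,000.0000
Discount to today: PV = €3,300,000.0000 / (1 + 0.099)^5 = €3,300,000.0000 / 1.603203 = €2,058,379.64

€2058379.64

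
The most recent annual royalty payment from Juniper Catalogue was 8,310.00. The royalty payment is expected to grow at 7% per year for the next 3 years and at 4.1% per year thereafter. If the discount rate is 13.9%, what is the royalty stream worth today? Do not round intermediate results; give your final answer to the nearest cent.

D_1 = 8891.70000
D_2 = 9514.11900
D_3 = 10180.10733
Terminal value at year 3: TV = D_3×(1+g_2)/(r−g_2) = 10597.49173/0.098 = 108137.67072
P_0 = D_1/(1+r)^1 + D_2/(1+r)^2 + D_3/(1+r)^3 + TV/(1+r)^3
    = 7806.58472 + 7333.66607 + 6889.39657 + 73182.26358 = 95211.91095

95211.91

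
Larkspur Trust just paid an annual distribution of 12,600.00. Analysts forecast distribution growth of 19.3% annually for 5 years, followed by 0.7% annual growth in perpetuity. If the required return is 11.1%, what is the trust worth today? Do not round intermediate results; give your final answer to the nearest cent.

252580.76

D_1 = 15031.80000
D_2 = 17932.93740
D_3 = 21393.99432
D_4 = 25523.03522
D_5 = 30448.98102
Terminal value at year 5: TV = D_5×(1+g_2)/(r−g_2) = 30662.12389/0.104 = 294828.11429
P_0 = D_1/(1+r)^1 + D_2/(1+r)^2 + D_3/(1+r)^3 + D_4/(1+r)^4 + D_5/(1+r)^5 + TV/(1+r)^5
    = 13529.97300 + 14528.58487 + 15600.90166 + 16752.36335 + 17988.81141 + 174180.12586 = 252580.76014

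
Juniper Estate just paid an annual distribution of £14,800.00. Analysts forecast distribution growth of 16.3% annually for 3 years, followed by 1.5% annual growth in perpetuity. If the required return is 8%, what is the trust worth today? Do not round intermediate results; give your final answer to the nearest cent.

D_1 = 17212.40000
D_2 = 20018.02120
D_3 = 23280.95866
Terminal value at year 3: TV = D_3×(1+g_2)/(r−g_2) = 23630.17304/0.065 = 363541.12362
P_0 = D_1/(1+r)^1 + D_2/(1+r)^2 + D_3/(1+r)^3 + TV/(1+r)^3
    = 15937.40741 + 17162.22668 + 18481.17558 + 288590.66487 = 340171.47454

£340171.47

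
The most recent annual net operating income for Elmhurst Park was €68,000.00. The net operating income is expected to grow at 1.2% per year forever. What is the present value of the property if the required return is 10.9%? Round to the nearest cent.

D₁ = D₀ × (1 + g) = €68,000.00 × 1.012 = €68,816.0000
Growing perpetuity: P = D₁ / (r − g) = €68,816.0000 / (0.109 − 0.012) = €709,443.30

€709443.30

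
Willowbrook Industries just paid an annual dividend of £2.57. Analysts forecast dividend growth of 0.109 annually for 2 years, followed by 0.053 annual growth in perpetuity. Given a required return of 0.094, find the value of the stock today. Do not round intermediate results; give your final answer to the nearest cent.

D_1 = 2.85013
D_2 = 3.16079
Terminal value at year 2: TV = D_2×(1+g_2)/(r−g_2) = 3.32832/0.041 = 81.17845
P_0 = D_1/(1+r)^1 + D_2/(1+r)^2 + TV/(1+r)^2
    = 2.60524 + 2.64096 + 67.82754 = 73.07374

£73.07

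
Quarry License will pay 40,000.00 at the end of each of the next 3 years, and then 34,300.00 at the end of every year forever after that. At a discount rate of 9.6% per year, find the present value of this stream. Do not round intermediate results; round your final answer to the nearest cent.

371567.14

PV of 3-year annuity: 40,000.00 × [1 − (1+0.096)^−3] / 0.096 = 100178.77748
Perpetuity value at year 3: 34,300.00 / 0.096 = 357291.66667
PV of perpetuity: 357291.66667 / (1+0.096)^3 = 271388.36498
Total PV = 100178.77748 + 271388.36498 = 371567.14246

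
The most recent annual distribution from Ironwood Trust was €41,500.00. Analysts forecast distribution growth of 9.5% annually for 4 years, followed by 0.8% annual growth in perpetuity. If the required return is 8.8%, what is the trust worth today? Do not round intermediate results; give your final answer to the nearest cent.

D_1 = 45442.50000
D_2 = 49759.53750
D_3 = 54486.69356
D_4 = 59662.92945
Terminal value at year 4: TV = D_4×(1+g_2)/(r−g_2) = 60140.23289/0.08 = 751752.91108
P_0 = D_1/(1+r)^1 + D_2/(1+r)^2 + D_3/(1+r)^3 + D_4/(1+r)^4 + TV/(1+r)^4
    = 41767.00368 + 42035.72521 + 42306.17565 + 42578.36611 + 536487.41303 = 705174.68368

€705174.68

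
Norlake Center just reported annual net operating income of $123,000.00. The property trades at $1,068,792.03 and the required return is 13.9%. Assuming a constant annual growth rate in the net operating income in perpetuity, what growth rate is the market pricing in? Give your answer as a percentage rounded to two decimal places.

2.14%

P = D₀(1+g)/(r−g) ⇒ P(r−g) = D₀(1+g) ⇒ g(P+D₀) = P·r − D₀
g = (P·r − D₀)/(P + D₀) = ($1,068,792.03×0.139 − $123,000.00) / ($1,068,792.03 + $123,000.00) = 0.021448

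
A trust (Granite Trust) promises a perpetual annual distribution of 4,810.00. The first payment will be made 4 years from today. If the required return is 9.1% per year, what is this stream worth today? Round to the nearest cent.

40703.28

Value at end of year 3: C / r = 4,810.00 / 0.091 = 52,857.1429
Discount to today: PV = 52,857.1429 / (1 + 0.091)^3 = 52,857.1429 / 1.298597 = 40,703.28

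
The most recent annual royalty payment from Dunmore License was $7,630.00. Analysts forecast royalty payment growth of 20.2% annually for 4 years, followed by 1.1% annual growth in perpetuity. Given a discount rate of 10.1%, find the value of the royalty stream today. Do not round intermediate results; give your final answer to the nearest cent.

D_1 = 9171.26000
D_2 = 11023.85452
D_3 = 13250.67313
D_4 = 15927.30911
Terminal value at year 4: TV = D_4×(1+g_2)/(r−g_2) = 16102.50951/0.09 = 178916.77229
P_0 = D_1/(1+r)^1 + D_2/(1+r)^2 + D_3/(1+r)^3 + D_4/(1+r)^4 + TV/(1+r)^4
    = 8329.93642 + 9094.08136 + 9928.32497 + 10839.09775 + 121759.19801 = 159950.63852

$159950.64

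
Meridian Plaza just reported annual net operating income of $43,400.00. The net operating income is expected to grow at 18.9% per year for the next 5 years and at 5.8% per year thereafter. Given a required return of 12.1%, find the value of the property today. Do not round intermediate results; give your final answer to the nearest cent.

$1238231.68

D_1 = 51602.60000
D_2 = 61355.49140
D_3 = 72951.67927
D_4 = 86739.54666
D_5 = 103133.32098
Terminal value at year 5: TV = D_5×(1+g_2)/(r−g_2) = 109115.05359/0.063 = 1731984.97766
P_0 = D_1/(1+r)^1 + D_2/(1+r)^2 + D_3/(1+r)^3 + D_4/(1+r)^4 + D_5/(1+r)^5 + TV/(1+r)^5
    = 46032.64942 + 48824.99568 + 51786.72602 + 54928.11529 + 58260.06162 + 978399.13006 = 1238231.67809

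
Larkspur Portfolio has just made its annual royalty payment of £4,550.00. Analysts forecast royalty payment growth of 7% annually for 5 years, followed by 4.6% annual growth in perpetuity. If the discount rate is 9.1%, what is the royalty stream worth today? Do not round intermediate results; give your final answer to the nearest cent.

£117437.37

D_1 = 4868.50000
D_2 = 5209.29500
D_3 = 5573.94565
D_4 = 5964.12185
D_5 = 6381.61037
Terminal value at year 5: TV = D_5×(1+g_2)/(r−g_2) = 6675.16445/0.045 = 148336.98782
P_0 = D_1/(1+r)^1 + D_2/(1+r)^2 + D_3/(1+r)^3 + D_4/(1+r)^4 + D_5/(1+r)^5 + TV/(1+r)^5
    = 4462.41980 + 4376.52538 + 4292.28428 + 4209.66469 + 4128.63540 + 95967.83622 = 117437.36577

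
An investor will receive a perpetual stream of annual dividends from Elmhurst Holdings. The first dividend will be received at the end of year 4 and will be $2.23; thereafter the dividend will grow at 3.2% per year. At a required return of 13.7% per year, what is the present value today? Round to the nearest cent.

Value at end of year 3: C₁ / (r − g) = $2.23 / (0.137 − 0.032) = $21.2381
Discount to today: PV = $21.2381 / (1 + 0.137)^3 = $21.2381 / 1.469878 = $14.45

$14.45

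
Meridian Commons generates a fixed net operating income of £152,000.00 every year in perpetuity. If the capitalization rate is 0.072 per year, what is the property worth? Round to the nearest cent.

£2111111.11

Level perpetuity: PV = C / r = £152,000.00 / 0.072 = £2,111,111.11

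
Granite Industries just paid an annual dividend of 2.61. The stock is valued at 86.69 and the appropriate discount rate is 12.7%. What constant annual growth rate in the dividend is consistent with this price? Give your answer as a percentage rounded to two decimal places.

9.41%

P = D₀(1+g)/(r−g) ⇒ P(r−g) = D₀(1+g) ⇒ g(P+D₀) = P·r − D₀
g = (P·r − D₀)/(P + D₀) = (86.69×0.127 − 2.61) / (86.69 + 2.61) = 0.094061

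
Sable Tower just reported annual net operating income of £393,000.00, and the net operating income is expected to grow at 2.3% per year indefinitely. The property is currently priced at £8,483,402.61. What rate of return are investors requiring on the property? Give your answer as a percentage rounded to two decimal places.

7.04%

D₁ = £393,000.00 × 1.023 = £402,039.0000
P = D₁/(r − g) ⇒ r = D₁/P + g = £402,039.0000/£8,483,402.61 + 0.023 = 0.047391 + 0.023 = 0.070391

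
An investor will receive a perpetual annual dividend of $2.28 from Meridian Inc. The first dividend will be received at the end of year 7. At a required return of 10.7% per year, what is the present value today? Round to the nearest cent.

$11.58

Value at end of year 6: C / r = $2.28 / 0.107 = $21.3084
Discount to today: PV = $21.3084 / (1 + 0.107)^6 = $21.3084 / 1.840288 = $11.58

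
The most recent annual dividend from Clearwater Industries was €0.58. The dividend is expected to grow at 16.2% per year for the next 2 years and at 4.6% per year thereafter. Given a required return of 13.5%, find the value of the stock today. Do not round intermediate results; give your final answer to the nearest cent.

D_1 = 0.67396
D_2 = 0.78314
Terminal value at year 2: TV = D_2×(1+g_2)/(r−g_2) = 0.81917/0.089 = 9.20411
P_0 = D_1/(1+r)^1 + D_2/(1+r)^2 + TV/(1+r)^2
    = 0.59380 + 0.60792 + 7.14480 = 8.34652

€8.35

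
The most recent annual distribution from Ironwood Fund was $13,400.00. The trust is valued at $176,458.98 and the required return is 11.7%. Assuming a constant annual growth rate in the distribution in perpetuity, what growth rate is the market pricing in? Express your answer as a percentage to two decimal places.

3.82%

P = D₀(1+g)/(r−g) ⇒ P(r−g) = D₀(1+g) ⇒ g(P+D₀) = P·r − D₀
g = (P·r − D₀)/(P + D₀) = ($176,458.98×0.117 − $13,400.00) / ($176,458.98 + $13,400.00) = 0.038164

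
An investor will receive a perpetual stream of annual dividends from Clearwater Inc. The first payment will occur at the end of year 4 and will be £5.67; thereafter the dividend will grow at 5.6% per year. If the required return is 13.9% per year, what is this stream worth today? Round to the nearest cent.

£46.23

Value at end of year 3: C₁ / (r − g) = £5.67 / (0.139 − 0.056) = £68.3133
Discount to today: PV = £68.3133 / (1 + 0.139)^3 = £68.3133 / 1.477649 = £46.23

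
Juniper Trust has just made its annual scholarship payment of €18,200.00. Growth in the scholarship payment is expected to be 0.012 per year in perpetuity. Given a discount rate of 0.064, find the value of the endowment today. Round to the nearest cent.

D₁ = D₀ × (1 + g) = €18,200.00 × 1.012 = €18,418.4000
Growing perpetuity: P = D₁ / (r − g) = €18,418.4000 / (0.064 − 0.012) = €354,200.00

€354200.00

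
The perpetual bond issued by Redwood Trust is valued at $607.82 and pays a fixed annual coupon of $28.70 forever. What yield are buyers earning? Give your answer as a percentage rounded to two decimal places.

4.72%

P = C/r ⇒ r = C/P = $28.70/$607.82 = 0.047218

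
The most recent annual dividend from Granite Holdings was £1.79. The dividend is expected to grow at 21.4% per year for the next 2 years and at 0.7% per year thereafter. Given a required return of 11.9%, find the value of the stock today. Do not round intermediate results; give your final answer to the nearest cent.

D_1 = 2.17306
D_2 = 2.63809
Terminal value at year 2: TV = D_2×(1+g_2)/(r−g_2) = 2.65656/0.112 = 23.71930
P_0 = D_1/(1+r)^1 + D_2/(1+r)^2 + TV/(1+r)^2
    = 1.94197 + 2.10683 + 18.94269 = 22.99149

£22.99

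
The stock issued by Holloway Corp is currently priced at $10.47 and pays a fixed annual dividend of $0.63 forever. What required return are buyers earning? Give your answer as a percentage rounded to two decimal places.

P = C/r ⇒ r = C/P = $0.63/$10.47 = 0.060172

6.02%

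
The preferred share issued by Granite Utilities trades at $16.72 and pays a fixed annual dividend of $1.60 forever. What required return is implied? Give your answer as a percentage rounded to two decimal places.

9.57%

P = C/r ⇒ r = C/P = $1.60/$16.72 = 0.095694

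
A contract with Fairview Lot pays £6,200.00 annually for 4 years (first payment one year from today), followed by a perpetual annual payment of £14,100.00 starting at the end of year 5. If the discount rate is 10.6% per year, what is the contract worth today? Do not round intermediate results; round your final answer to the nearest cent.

PV of 4-year annuity: £6,200.00 × [1 − (1+0.106)^−4] / 0.106 = 19400.59791
Perpetuity value at year 4: £14,100.00 / 0.106 = 133018.86792
PV of perpetuity: 133018.86792 / (1+0.106)^4 = 88898.15333
Total PV = 19400.59791 + 88898.15333 = 108298.75124

£108298.75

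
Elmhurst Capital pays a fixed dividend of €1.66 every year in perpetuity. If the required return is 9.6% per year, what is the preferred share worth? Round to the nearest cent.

Level perpetuity: PV = C / r = €1.66 / 0.096 = €17.29

€17.29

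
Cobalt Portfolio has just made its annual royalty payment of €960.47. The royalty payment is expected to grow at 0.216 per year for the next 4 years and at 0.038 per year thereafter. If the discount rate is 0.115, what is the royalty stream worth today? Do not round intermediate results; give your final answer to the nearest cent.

D_1 = 1167.93152
D_2 = 1420.20473
D_3 = 1726.96895
D_4 = 2099.99424
Terminal value at year 4: TV = D_4×(1+g_2)/(r−g_2) = 2179.79402/0.077 = 28309.01330
P_0 = D_1/(1+r)^1 + D_2/(1+r)^2 + D_3/(1+r)^3 + D_4/(1+r)^4 + TV/(1+r)^4
    = 1047.47222 + 1142.35535 + 1245.83328 + 1358.68454 + 18315.77344 = 23110.11883

€23110.12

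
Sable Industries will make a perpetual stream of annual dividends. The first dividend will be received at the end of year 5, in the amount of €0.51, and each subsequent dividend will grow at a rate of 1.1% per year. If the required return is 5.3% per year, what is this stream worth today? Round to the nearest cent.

€9.88

Value at end of year 4: C₁ / (r − g) = €0.51 / (0.053 − 0.011) = €12.1429
Discount to today: PV = €12.1429 / (1 + 0.053)^4 = €12.1429 / 1.229457 = €9.88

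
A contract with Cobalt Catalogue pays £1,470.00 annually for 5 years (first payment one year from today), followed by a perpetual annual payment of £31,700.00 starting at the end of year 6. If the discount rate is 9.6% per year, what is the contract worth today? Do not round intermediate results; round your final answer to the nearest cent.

PV of 5-year annuity: £1,470.00 × [1 − (1+0.096)^−5] / 0.096 = 5629.87013
Perpetuity value at year 5: £31,700.00 / 0.096 = 330208.33333
PV of perpetuity: 330208.33333 / (1+0.096)^5 = 208802.29050
Total PV = 5629.87013 + 208802.29050 = 214432.16062

£214432.16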